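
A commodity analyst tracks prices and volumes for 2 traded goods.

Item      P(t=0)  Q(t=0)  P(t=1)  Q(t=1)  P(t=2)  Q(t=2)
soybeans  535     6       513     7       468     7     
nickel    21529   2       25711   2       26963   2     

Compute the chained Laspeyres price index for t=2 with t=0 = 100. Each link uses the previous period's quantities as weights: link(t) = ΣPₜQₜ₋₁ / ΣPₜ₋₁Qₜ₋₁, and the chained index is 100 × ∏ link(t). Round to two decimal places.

Link t=0→t=1:
ΣP(t=1)Q(t=0) = 513×6 + 25711×2 = 3078 + 51422 = 54500
ΣP(t=0)Q(t=0) = 535×6 + 21529×2 = 3210 + 43058 = 46268
link = 54500/46268 = 1.177920
Link t=1→t=2:
ΣP(t=2)Q(t=1) = 468×7 + 26963×2 = 3276 + 53926 = 57202
ΣP(t=1)Q(t=1) = 513×7 + 25711×2 = 3591 + 51422 = 55013
link = 57202/55013 = 1.039791
Chained index = 100 × 1.177920 × 1.039791 = 122.4790

122.48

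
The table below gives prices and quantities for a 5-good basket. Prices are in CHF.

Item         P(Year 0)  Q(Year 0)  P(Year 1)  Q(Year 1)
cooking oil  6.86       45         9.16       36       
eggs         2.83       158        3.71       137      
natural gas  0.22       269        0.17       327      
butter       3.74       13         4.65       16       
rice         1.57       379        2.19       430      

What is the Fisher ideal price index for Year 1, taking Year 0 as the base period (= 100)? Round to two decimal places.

Laspeyres component (base-period weights):
ΣP(Year 1)Q(Year 0) = 9.16×45 + 3.71×158 + 0.17×269 + 4.65×13 + 2.19×379 = 412.2 + 586.18 + 45.73 + 60.45 + 830.01 = 1934.57
ΣP(Year 0)Q(Year 0) = 6.86×45 + 2.83×158 + 0.22×269 + 3.74×13 + 1.57×379 = 308.7 + 447.14 + 59.18 + 48.62 + 595.03 = 1458.67
L = 1934.57 / 1458.67 × 100 = 132.6256
Paasche component (current-period weights):
ΣP(Year 1)Q(Year 1) = 9.16×36 + 3.71×137 + 0.17×327 + 4.65×16 + 2.19×430 = 329.76 + 508.27 + 55.59 + 74.4 + 941.7 = 1909.72
ΣP(Year 0)Q(Year 1) = 6.86×36 + 2.83×137 + 0.22×327 + 3.74×16 + 1.57×430 = 246.96 + 387.71 + 71.94 + 59.84 + 675.1 = 1441.55
P = 1909.72 / 1441.55 × 100 = 132.4768
Fisher = √(L × P) = √(132.6256 × 132.4768) = 132.5512

132.55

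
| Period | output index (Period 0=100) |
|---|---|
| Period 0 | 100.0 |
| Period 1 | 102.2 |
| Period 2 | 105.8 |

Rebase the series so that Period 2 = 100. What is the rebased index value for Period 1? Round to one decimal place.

96.6

Rebased(Period 1) = 102.2 / 105.8 × 100 = 96.5974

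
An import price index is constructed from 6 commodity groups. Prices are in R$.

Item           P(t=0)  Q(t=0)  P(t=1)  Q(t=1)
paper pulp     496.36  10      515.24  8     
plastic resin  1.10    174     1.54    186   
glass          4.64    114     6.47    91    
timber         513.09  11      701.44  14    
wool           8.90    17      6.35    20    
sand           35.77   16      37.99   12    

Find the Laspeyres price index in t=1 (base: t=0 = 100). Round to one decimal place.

121.1

Laspeyres price index uses base-period quantities as weights.
ΣP(t=1)·Q(t=0) = 515.24×10 + 1.54×174 + 6.47×114 + 701.44×11 + 6.35×17 + 37.99×16 = 5152.4 + 267.96 + 737.58 + 7715.84 + 107.95 + 607.84 = 14589.57
ΣP(t=0)·Q(t=0) = 496.36×10 + 1.10×174 + 4.64×114 + 513.09×11 + 8.90×17 + 35.77×16 = 4963.6 + 191.4 + 528.96 + 5643.99 + 151.3 + 572.32 = 12051.57
Index = 14589.57 / 12051.57 × 100 = 121.0595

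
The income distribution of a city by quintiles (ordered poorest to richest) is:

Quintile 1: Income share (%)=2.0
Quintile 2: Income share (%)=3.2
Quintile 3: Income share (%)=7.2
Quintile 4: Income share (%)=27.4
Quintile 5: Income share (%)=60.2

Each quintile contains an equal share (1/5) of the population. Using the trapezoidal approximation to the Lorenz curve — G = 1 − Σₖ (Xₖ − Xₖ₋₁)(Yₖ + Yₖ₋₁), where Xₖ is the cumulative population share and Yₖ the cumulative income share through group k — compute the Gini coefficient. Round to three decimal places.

Cumulative income shares Yₖ: 0.0200, 0.0520, 0.1240, 0.3980, 1.0000
Σ (Xₖ−Xₖ₋₁)(Yₖ+Yₖ₋₁) = (1/5)(0.0200+0.0000) + (1/5)(0.0520+0.0200) + (1/5)(0.1240+0.0520) + (1/5)(0.3980+0.1240) + (1/5)(1.0000+0.3980)
  = 0.0040 + 0.0144 + 0.0352 + 0.1044 + 0.2796 = 0.4376
G = 1 − 0.4376 = 0.5624

0.562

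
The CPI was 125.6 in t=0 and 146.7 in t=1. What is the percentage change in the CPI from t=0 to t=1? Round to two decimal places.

Change = (146.7 − 125.6) / 125.6 × 100
       = 21.1 / 125.6 × 100 = 16.7994%

16.80%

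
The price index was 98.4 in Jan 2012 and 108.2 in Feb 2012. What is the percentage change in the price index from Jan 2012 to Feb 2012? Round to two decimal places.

Change = (108.2 − 98.4) / 98.4 × 100
       = 9.8 / 98.4 × 100 = 9.9593%

9.96%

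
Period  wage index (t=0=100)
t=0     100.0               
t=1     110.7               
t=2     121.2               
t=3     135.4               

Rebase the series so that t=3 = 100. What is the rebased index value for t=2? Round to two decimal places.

Rebased(t=2) = 121.2 / 135.4 × 100 = 89.5126

89.51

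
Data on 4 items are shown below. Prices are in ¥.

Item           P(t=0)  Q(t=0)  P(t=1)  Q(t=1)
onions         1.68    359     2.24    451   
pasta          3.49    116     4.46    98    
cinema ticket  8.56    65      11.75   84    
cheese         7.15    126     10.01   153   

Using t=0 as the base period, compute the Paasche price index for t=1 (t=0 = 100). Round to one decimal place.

Paasche price index uses current-period quantities as weights.
ΣP(t=1)·Q(t=1) = 2.24×451 + 4.46×98 + 11.75×84 + 10.01×153 = 1010.24 + 437.08 + 987 + 1531.53 = 3965.85
ΣP(t=0)·Q(t=1) = 1.68×451 + 3.49×98 + 8.56×84 + 7.15×153 = 757.68 + 342.02 + 719.04 + 1093.95 = 2912.69
Index = 3965.85 / 2912.69 × 100 = 136.1576

136.2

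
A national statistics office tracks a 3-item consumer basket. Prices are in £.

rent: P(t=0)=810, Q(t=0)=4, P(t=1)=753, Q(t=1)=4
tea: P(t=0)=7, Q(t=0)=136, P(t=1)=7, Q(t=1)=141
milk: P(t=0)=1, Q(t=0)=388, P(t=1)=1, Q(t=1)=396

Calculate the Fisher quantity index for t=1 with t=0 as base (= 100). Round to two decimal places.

Laspeyres component (base-period weights):
ΣP(t=0)Q(t=1) = 810×4 + 7×141 + 1×396 = 3240 + 987 + 396 = 4623
ΣP(t=0)Q(t=0) = 810×4 + 7×136 + 1×388 = 3240 + 952 + 388 = 4580
L = 4623 / 4580 × 100 = 100.9389
Paasche component (current-period weights):
ΣP(t=1)Q(t=1) = 753×4 + 7×141 + 1×396 = 3012 + 987 + 396 = 4395
ΣP(t=1)Q(t=0) = 753×4 + 7×136 + 1×388 = 3012 + 952 + 388 = 4352
P = 4395 / 4352 × 100 = 100.9881
Fisher = √(L × P) = √(100.9389 × 100.9881) = 100.9635

100.96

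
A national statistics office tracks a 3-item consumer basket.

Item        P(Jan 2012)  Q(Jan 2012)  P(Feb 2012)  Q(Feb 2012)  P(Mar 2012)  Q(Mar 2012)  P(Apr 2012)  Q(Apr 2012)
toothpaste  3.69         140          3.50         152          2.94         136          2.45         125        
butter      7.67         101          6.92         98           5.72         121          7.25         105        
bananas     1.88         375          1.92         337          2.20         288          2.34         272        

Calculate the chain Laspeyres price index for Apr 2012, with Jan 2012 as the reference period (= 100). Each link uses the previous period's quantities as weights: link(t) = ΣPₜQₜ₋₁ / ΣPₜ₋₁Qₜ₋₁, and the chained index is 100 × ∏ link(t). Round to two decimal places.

98.33

Link Jan 2012→Feb 2012:
ΣP(Feb 2012)Q(Jan 2012) = 3.50×140 + 6.92×101 + 1.92×375 = 490 + 698.92 + 720 = 1908.92
ΣP(Jan 2012)Q(Jan 2012) = 3.69×140 + 7.67×101 + 1.88×375 = 516.6 + 774.67 + 705 = 1996.27
link = 1908.92/1996.27 = 0.956243
Link Feb 2012→Mar 2012:
ΣP(Mar 2012)Q(Feb 2012) = 2.94×152 + 5.72×98 + 2.20×337 = 446.88 + 560.56 + 741.4 = 1748.84
ΣP(Feb 2012)Q(Feb 2012) = 3.50×152 + 6.92×98 + 1.92×337 = 532 + 678.16 + 647.04 = 1857.2
link = 1748.84/1857.2 = 0.941654
Link Mar 2012→Apr 2012:
ΣP(Apr 2012)Q(Mar 2012) = 2.45×136 + 7.25×121 + 2.34×288 = 333.2 + 877.25 + 673.92 = 1884.37
ΣP(Mar 2012)Q(Mar 2012) = 2.94×136 + 5.72×121 + 2.20×288 = 399.84 + 692.12 + 633.6 = 1725.56
link = 1884.37/1725.56 = 1.092034
Chained index = 100 × 0.956243 × 0.941654 × 1.092034 = 98.3322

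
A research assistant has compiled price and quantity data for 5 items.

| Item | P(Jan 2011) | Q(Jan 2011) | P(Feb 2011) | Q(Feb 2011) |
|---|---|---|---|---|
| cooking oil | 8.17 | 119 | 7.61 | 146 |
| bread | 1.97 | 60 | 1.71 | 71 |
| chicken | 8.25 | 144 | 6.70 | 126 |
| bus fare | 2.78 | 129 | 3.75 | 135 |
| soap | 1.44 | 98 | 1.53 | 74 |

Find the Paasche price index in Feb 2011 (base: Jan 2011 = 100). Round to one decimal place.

Paasche price index uses current-period quantities as weights.
ΣP(Feb 2011)·Q(Feb 2011) = 7.61×146 + 1.71×71 + 6.70×126 + 3.75×135 + 1.53×74 = 1111.06 + 121.41 + 844.2 + 506.25 + 113.22 = 2696.14
ΣP(Jan 2011)·Q(Feb 2011) = 8.17×146 + 1.97×71 + 8.25×126 + 2.78×135 + 1.44×74 = 1192.82 + 139.87 + 1039.5 + 375.3 + 106.56 = 2854.05
Index = 2696.14 / 2854.05 × 100 = 94.4672

94.5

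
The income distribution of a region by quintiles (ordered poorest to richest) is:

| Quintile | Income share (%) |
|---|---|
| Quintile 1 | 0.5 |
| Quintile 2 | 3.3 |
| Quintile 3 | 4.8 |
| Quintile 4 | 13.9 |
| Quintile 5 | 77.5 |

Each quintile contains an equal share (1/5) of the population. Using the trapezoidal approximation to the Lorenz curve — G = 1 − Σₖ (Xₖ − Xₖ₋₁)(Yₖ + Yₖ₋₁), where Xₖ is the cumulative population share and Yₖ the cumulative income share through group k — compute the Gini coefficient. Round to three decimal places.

0.658

Cumulative income shares Yₖ: 0.0050, 0.0380, 0.0860, 0.2250, 1.0000
Σ (Xₖ−Xₖ₋₁)(Yₖ+Yₖ₋₁) = (1/5)(0.0050+0.0000) + (1/5)(0.0380+0.0050) + (1/5)(0.0860+0.0380) + (1/5)(0.2250+0.0860) + (1/5)(1.0000+0.2250)
  = 0.0010 + 0.0086 + 0.0248 + 0.0622 + 0.2450 = 0.3416
G = 1 − 0.3416 = 0.6584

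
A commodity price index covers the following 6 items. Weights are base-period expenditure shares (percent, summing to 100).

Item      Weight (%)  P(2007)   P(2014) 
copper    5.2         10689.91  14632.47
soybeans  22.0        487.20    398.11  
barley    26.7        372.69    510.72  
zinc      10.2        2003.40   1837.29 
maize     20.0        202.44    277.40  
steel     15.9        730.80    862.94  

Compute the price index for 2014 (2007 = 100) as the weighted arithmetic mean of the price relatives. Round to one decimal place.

copper: 5.2 × (14632.47/10689.91) = 5.2 × 1.368811 = 7.1178
soybeans: 22.0 × (398.11/487.20) = 22.0 × 0.817139 = 17.9771
barley: 26.7 × (510.72/372.69) = 26.7 × 1.370361 = 36.5887
zinc: 10.2 × (1837.29/2003.40) = 10.2 × 0.917086 = 9.3543
maize: 20.0 × (277.40/202.44) = 20.0 × 1.370283 = 27.4057
steel: 15.9 × (862.94/730.80) = 15.9 × 1.180816 = 18.7750
Index = Σ wᵢ·(p₁ᵢ/p₀ᵢ) = 7.1178 + 17.9771 + 36.5887 + 9.3543 + 27.4057 + 18.7750 = 117.2184

117.2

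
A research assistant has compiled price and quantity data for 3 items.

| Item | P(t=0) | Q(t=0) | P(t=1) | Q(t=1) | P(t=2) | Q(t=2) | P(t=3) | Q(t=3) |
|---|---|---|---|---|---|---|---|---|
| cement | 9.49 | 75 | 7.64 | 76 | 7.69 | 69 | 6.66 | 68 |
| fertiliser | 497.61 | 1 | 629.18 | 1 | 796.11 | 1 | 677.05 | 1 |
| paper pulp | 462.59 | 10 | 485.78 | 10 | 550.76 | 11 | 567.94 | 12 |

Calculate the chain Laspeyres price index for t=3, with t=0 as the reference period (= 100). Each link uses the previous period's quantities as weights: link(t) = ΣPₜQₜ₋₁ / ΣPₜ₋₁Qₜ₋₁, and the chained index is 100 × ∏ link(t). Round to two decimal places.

Link t=0→t=1:
ΣP(t=1)Q(t=0) = 7.64×75 + 629.18×1 + 485.78×10 = 573 + 629.18 + 4857.8 = 6059.98
ΣP(t=0)Q(t=0) = 9.49×75 + 497.61×1 + 462.59×10 = 711.75 + 497.61 + 4625.9 = 5835.26
link = 6059.98/5835.26 = 1.038511
Link t=1→t=2:
ΣP(t=2)Q(t=1) = 7.69×76 + 796.11×1 + 550.76×10 = 584.44 + 796.11 + 5507.6 = 6888.15
ΣP(t=1)Q(t=1) = 7.64×76 + 629.18×1 + 485.78×10 = 580.64 + 629.18 + 4857.8 = 6067.62
link = 6888.15/6067.62 = 1.135231
Link t=2→t=3:
ΣP(t=3)Q(t=2) = 6.66×69 + 677.05×1 + 567.94×11 = 459.54 + 677.05 + 6247.34 = 7383.93
ΣP(t=2)Q(t=2) = 7.69×69 + 796.11×1 + 550.76×11 = 530.61 + 796.11 + 6058.36 = 7385.08
link = 7383.93/7385.08 = 0.999844
Chained index = 100 × 1.038511 × 1.135231 × 0.999844 = 117.8766

117.88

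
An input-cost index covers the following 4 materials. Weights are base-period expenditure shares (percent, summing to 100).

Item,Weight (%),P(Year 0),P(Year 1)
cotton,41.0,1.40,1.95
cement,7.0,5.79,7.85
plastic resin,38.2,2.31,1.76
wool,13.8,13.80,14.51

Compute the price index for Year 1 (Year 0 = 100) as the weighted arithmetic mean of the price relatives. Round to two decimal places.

110.21

cotton: 41.0 × (1.95/1.40) = 41.0 × 1.392857 = 57.1071
cement: 7.0 × (7.85/5.79) = 7.0 × 1.355786 = 9.4905
plastic resin: 38.2 × (1.76/2.31) = 38.2 × 0.761905 = 29.1048
wool: 13.8 × (14.51/13.80) = 13.8 × 1.051449 = 14.5100
Index = Σ wᵢ·(p₁ᵢ/p₀ᵢ) = 57.1071 + 9.4905 + 29.1048 + 14.5100 = 110.2124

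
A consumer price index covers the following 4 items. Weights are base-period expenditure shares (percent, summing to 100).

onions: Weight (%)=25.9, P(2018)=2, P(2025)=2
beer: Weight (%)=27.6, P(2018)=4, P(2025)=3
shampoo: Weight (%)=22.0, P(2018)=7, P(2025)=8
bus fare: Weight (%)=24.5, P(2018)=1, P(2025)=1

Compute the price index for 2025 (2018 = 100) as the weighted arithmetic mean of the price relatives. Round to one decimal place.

96.2

onions: 25.9 × (2/2) = 25.9 × 1.000000 = 25.9000
beer: 27.6 × (3/4) = 27.6 × 0.750000 = 20.7000
shampoo: 22.0 × (8/7) = 22.0 × 1.142857 = 25.1429
bus fare: 24.5 × (1/1) = 24.5 × 1.000000 = 24.5000
Index = Σ wᵢ·(p₁ᵢ/p₀ᵢ) = 25.9000 + 20.7000 + 25.1429 + 24.5000 = 96.2429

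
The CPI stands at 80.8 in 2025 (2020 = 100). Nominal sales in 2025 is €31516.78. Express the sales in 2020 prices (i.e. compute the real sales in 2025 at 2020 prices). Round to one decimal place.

39005.9

Real = Nominal ÷ (Index/100) = 31516.78 ÷ (80.8/100)
     = 31516.78 ÷ 0.808 = 39005.9158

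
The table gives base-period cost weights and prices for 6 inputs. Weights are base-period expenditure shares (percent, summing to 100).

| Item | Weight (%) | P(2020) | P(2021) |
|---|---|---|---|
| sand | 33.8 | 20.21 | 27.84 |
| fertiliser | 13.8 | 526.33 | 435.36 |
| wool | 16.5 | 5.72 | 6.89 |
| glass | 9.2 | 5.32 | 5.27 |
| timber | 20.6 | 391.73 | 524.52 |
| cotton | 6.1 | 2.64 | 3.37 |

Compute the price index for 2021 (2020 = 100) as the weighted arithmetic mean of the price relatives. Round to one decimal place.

sand: 33.8 × (27.84/20.21) = 33.8 × 1.377536 = 46.5607
fertiliser: 13.8 × (435.36/526.33) = 13.8 × 0.827162 = 11.4148
wool: 16.5 × (6.89/5.72) = 16.5 × 1.204545 = 19.8750
glass: 9.2 × (5.27/5.32) = 9.2 × 0.990602 = 9.1135
timber: 20.6 × (524.52/391.73) = 20.6 × 1.338983 = 27.5831
cotton: 6.1 × (3.37/2.64) = 6.1 × 1.276515 = 7.7867
Index = Σ wᵢ·(p₁ᵢ/p₀ᵢ) = 46.5607 + 11.4148 + 19.8750 + 9.1135 + 27.5831 + 7.7867 = 122.3339

122.3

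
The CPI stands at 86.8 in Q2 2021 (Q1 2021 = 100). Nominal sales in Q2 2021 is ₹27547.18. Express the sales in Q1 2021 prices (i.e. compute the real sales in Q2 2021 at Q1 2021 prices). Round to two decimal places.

Real = Nominal ÷ (Index/100) = 27547.18 ÷ (86.8/100)
     = 27547.18 ÷ 0.868 = 31736.3825

31736.38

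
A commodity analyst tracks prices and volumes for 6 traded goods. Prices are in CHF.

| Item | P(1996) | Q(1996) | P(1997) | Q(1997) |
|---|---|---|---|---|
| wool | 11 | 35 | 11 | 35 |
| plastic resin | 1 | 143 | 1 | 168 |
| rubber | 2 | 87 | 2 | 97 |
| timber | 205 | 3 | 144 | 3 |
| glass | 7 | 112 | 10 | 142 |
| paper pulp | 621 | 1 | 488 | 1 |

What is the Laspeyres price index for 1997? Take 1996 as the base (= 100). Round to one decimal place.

100.7

Laspeyres price index uses base-period quantities as weights.
ΣP(1997)·Q(1996) = 11×35 + 1×143 + 2×87 + 144×3 + 10×112 + 488×1 = 385 + 143 + 174 + 432 + 1120 + 488 = 2742
ΣP(1996)·Q(1996) = 11×35 + 1×143 + 2×87 + 205×3 + 7×112 + 621×1 = 385 + 143 + 174 + 615 + 784 + 621 = 2722
Index = 2742 / 2722 × 100 = 100.7348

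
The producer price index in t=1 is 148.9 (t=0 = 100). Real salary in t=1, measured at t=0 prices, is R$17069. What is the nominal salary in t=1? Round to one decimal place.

25415.7

Nominal = Real × (Index/100) = 17069 × (148.9/100)
        = 17069 × 1.489 = 25415.7410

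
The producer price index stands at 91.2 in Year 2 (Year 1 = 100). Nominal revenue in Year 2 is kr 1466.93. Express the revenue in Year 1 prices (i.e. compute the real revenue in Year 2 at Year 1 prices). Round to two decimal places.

Real = Nominal ÷ (Index/100) = 1466.93 ÷ (91.2/100)
     = 1466.93 ÷ 0.912 = 1608.4759

1608.48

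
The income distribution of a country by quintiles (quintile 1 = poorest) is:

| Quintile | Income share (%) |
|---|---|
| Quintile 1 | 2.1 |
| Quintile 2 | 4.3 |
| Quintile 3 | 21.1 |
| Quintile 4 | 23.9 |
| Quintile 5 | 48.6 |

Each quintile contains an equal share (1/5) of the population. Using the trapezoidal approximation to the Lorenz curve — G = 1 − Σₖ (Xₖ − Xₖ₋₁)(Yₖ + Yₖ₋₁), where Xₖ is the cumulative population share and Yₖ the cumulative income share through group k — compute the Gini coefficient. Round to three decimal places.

0.450

Cumulative income shares Yₖ: 0.0210, 0.0640, 0.2750, 0.5140, 1.0000
Σ (Xₖ−Xₖ₋₁)(Yₖ+Yₖ₋₁) = (1/5)(0.0210+0.0000) + (1/5)(0.0640+0.0210) + (1/5)(0.2750+0.0640) + (1/5)(0.5140+0.2750) + (1/5)(1.0000+0.5140)
  = 0.0042 + 0.0170 + 0.0678 + 0.1578 + 0.3028 = 0.5496
G = 1 − 0.5496 = 0.4504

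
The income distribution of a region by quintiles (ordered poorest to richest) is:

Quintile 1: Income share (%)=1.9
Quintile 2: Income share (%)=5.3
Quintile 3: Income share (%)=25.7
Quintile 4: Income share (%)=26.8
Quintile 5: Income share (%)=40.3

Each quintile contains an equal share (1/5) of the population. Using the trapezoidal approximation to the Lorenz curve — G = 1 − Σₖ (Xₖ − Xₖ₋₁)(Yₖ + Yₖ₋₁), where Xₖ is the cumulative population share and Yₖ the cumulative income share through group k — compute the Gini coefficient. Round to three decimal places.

0.393

Cumulative income shares Yₖ: 0.0190, 0.0720, 0.3290, 0.5970, 1.0000
Σ (Xₖ−Xₖ₋₁)(Yₖ+Yₖ₋₁) = (1/5)(0.0190+0.0000) + (1/5)(0.0720+0.0190) + (1/5)(0.3290+0.0720) + (1/5)(0.5970+0.3290) + (1/5)(1.0000+0.5970)
  = 0.0038 + 0.0182 + 0.0802 + 0.1852 + 0.3194 = 0.6068
G = 1 − 0.6068 = 0.3932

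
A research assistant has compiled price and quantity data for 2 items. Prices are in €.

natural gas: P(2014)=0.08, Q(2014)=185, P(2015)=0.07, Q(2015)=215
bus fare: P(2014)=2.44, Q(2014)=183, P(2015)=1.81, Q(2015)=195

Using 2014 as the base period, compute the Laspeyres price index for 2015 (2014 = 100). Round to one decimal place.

Laspeyres price index uses base-period quantities as weights.
ΣP(2015)·Q(2014) = 0.07×185 + 1.81×183 = 12.95 + 331.23 = 344.18
ΣP(2014)·Q(2014) = 0.08×185 + 2.44×183 = 14.8 + 446.52 = 461.32
Index = 344.18 / 461.32 × 100 = 74.6076

74.6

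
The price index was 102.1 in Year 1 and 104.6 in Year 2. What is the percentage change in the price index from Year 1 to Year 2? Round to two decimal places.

2.45%

Change = (104.6 − 102.1) / 102.1 × 100
       = 2.5 / 102.1 × 100 = 2.4486%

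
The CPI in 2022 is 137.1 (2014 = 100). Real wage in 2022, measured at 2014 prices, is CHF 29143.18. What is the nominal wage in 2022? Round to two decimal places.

39955.30

Nominal = Real × (Index/100) = 29143.18 × (137.1/100)
        = 29143.18 × 1.371 = 39955.2998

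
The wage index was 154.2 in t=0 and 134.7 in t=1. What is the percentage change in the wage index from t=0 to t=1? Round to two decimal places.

-12.65%

Change = (134.7 − 154.2) / 154.2 × 100
       = -19.5 / 154.2 × 100 = -12.6459%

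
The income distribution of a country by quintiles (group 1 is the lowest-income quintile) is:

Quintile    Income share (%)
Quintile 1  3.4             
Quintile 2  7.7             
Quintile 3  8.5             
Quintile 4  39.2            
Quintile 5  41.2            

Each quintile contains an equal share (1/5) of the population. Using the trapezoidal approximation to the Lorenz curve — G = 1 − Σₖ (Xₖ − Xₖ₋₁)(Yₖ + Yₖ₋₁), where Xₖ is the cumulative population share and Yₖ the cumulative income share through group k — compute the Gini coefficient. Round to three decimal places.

0.428

Cumulative income shares Yₖ: 0.0340, 0.1110, 0.1960, 0.5880, 1.0000
Σ (Xₖ−Xₖ₋₁)(Yₖ+Yₖ₋₁) = (1/5)(0.0340+0.0000) + (1/5)(0.1110+0.0340) + (1/5)(0.1960+0.1110) + (1/5)(0.5880+0.1960) + (1/5)(1.0000+0.5880)
  = 0.0068 + 0.0290 + 0.0614 + 0.1568 + 0.3176 = 0.5716
G = 1 − 0.5716 = 0.4284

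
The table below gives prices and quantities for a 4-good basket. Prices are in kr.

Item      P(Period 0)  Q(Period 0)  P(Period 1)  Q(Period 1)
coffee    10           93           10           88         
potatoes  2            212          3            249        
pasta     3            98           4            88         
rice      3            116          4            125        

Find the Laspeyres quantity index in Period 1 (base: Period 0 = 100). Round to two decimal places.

Laspeyres quantity index uses base-period prices as weights.
ΣP(Period 0)·Q(Period 1) = 10×88 + 2×249 + 3×88 + 3×125 = 880 + 498 + 264 + 375 = 2017
ΣP(Period 0)·Q(Period 0) = 10×93 + 2×212 + 3×98 + 3×116 = 930 + 424 + 294 + 348 = 1996
Index = 2017 / 1996 × 100 = 101.0521

101.05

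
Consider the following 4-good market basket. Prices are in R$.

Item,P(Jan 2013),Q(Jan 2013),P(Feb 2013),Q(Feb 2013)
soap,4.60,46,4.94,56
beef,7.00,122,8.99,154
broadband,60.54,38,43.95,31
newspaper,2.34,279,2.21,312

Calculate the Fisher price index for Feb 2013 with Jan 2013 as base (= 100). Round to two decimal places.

91.99

Laspeyres component (base-period weights):
ΣP(Feb 2013)Q(Jan 2013) = 4.94×46 + 8.99×122 + 43.95×38 + 2.21×279 = 227.24 + 1096.78 + 1670.1 + 616.59 = 3610.71
ΣP(Jan 2013)Q(Jan 2013) = 4.60×46 + 7.00×122 + 60.54×38 + 2.34×279 = 211.6 + 854 + 2300.52 + 652.86 = 4018.98
L = 3610.71 / 4018.98 × 100 = 89.8415
Paasche component (current-period weights):
ΣP(Feb 2013)Q(Feb 2013) = 4.94×56 + 8.99×154 + 43.95×31 + 2.21×312 = 276.64 + 1384.46 + 1362.45 + 689.52 = 3713.07
ΣP(Jan 2013)Q(Feb 2013) = 4.60×56 + 7.00×154 + 60.54×31 + 2.34×312 = 257.6 + 1078 + 1876.74 + 730.08 = 3942.42
P = 3713.07 / 3942.42 × 100 = 94.1825
Fisher = √(L × P) = √(89.8415 × 94.1825) = 91.9864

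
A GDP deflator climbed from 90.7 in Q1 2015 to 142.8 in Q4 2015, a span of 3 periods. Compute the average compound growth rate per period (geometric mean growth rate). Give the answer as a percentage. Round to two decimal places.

16.33%

Growth factor = (142.8/90.7)^(1/3) = (1.574421)^(1/3) = 1.163341
Growth rate = 1.163341 − 1 = 0.163341 = 16.3341%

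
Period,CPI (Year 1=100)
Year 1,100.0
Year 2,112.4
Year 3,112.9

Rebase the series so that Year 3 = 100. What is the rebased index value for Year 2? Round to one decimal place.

99.6

Rebased(Year 2) = 112.4 / 112.9 × 100 = 99.5571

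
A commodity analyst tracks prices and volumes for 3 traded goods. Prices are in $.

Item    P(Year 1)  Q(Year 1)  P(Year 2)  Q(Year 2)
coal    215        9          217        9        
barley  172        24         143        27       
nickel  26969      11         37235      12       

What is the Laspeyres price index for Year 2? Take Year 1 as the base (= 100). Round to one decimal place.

137.1

Laspeyres price index uses base-period quantities as weights.
ΣP(Year 2)·Q(Year 1) = 217×9 + 143×24 + 37235×11 = 1953 + 3432 + 409585 = 414970
ΣP(Year 1)·Q(Year 1) = 215×9 + 172×24 + 26969×11 = 1935 + 4128 + 296659 = 302722
Index = 414970 / 302722 × 100 = 137.0796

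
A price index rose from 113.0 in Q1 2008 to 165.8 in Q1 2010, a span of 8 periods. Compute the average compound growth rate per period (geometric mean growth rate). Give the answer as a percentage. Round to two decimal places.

Growth factor = (165.8/113.0)^(1/8) = (1.467257)^(1/8) = 1.049091
Growth rate = 1.049091 − 1 = 0.049091 = 4.9091%

4.91%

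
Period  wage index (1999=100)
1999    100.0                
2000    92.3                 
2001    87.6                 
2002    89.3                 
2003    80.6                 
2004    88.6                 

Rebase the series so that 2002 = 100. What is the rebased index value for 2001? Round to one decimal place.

98.1

Rebased(2001) = 87.6 / 89.3 × 100 = 98.0963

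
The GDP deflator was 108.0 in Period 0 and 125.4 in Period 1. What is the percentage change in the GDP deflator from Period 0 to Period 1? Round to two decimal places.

16.11%

Change = (125.4 − 108.0) / 108.0 × 100
       = 17.4 / 108.0 × 100 = 16.1111%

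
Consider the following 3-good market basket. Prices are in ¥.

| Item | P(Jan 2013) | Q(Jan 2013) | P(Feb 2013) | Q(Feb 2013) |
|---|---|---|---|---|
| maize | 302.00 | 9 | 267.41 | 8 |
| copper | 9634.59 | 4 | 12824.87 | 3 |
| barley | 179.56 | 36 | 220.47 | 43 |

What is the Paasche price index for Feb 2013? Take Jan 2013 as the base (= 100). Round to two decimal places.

Paasche price index uses current-period quantities as weights.
ΣP(Feb 2013)·Q(Feb 2013) = 267.41×8 + 12824.87×3 + 220.47×43 = 2139.28 + 38474.61 + 9480.21 = 50094.1
ΣP(Jan 2013)·Q(Feb 2013) = 302.00×8 + 9634.59×3 + 179.56×43 = 2416 + 28903.77 + 7721.08 = 39040.85
Index = 50094.1 / 39040.85 × 100 = 128.3120

128.31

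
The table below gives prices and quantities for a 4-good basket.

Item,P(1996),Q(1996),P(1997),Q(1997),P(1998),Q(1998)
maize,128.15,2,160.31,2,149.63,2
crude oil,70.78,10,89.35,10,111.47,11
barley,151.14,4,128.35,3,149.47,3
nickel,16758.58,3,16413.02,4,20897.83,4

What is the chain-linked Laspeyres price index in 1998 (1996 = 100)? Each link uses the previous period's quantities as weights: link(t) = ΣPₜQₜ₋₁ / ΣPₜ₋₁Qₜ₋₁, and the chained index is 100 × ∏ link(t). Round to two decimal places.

Link 1996→1997:
ΣP(1997)Q(1996) = 160.31×2 + 89.35×10 + 128.35×4 + 16413.02×3 = 320.62 + 893.5 + 513.4 + 49239.06 = 50966.58
ΣP(1996)Q(1996) = 128.15×2 + 70.78×10 + 151.14×4 + 16758.58×3 = 256.3 + 707.8 + 604.56 + 50275.74 = 51844.4
link = 50966.58/51844.4 = 0.983068
Link 1997→1998:
ΣP(1998)Q(1997) = 149.63×2 + 111.47×10 + 149.47×3 + 20897.83×4 = 299.26 + 1114.7 + 448.41 + 83591.32 = 85453.69
ΣP(1997)Q(1997) = 160.31×2 + 89.35×10 + 128.35×3 + 16413.02×4 = 320.62 + 893.5 + 385.05 + 65652.08 = 67251.25
link = 85453.69/67251.25 = 1.270663
Chained index = 100 × 0.983068 × 1.270663 = 124.9149

124.91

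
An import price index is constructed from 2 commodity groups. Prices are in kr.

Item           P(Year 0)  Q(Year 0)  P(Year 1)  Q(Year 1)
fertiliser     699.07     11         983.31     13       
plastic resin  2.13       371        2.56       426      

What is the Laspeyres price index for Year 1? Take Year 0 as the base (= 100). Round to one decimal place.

Laspeyres price index uses base-period quantities as weights.
ΣP(Year 1)·Q(Year 0) = 983.31×11 + 2.56×371 = 10816.41 + 949.76 = 11766.17
ΣP(Year 0)·Q(Year 0) = 699.07×11 + 2.13×371 = 7689.77 + 790.23 = 8480
Index = 11766.17 / 8480 × 100 = 138.7520

138.8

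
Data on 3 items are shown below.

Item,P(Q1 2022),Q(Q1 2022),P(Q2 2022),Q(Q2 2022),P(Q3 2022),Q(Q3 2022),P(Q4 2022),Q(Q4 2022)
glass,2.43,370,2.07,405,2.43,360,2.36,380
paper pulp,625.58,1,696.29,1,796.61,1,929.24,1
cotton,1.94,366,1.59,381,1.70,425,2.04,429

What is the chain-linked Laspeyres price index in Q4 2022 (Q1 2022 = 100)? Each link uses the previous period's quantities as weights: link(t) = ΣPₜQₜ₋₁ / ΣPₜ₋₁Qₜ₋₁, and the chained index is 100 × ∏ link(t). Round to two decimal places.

Link Q1 2022→Q2 2022:
ΣP(Q2 2022)Q(Q1 2022) = 2.07×370 + 696.29×1 + 1.59×366 = 765.9 + 696.29 + 581.94 = 2044.13
ΣP(Q1 2022)Q(Q1 2022) = 2.43×370 + 625.58×1 + 1.94×366 = 899.1 + 625.58 + 710.04 = 2234.72
link = 2044.13/2234.72 = 0.914714
Link Q2 2022→Q3 2022:
ΣP(Q3 2022)Q(Q2 2022) = 2.43×405 + 796.61×1 + 1.70×381 = 984.15 + 796.61 + 647.7 = 2428.46
ΣP(Q2 2022)Q(Q2 2022) = 2.07×405 + 696.29×1 + 1.59×381 = 838.35 + 696.29 + 605.79 = 2140.43
link = 2428.46/2140.43 = 1.134566
Link Q3 2022→Q4 2022:
ΣP(Q4 2022)Q(Q3 2022) = 2.36×360 + 929.24×1 + 2.04×425 = 849.6 + 929.24 + 867 = 2645.84
ΣP(Q3 2022)Q(Q3 2022) = 2.43×360 + 796.61×1 + 1.70×425 = 874.8 + 796.61 + 722.5 = 2393.91
link = 2645.84/2393.91 = 1.105238
Chained index = 100 × 0.914714 × 1.134566 × 1.105238 = 114.7020

114.70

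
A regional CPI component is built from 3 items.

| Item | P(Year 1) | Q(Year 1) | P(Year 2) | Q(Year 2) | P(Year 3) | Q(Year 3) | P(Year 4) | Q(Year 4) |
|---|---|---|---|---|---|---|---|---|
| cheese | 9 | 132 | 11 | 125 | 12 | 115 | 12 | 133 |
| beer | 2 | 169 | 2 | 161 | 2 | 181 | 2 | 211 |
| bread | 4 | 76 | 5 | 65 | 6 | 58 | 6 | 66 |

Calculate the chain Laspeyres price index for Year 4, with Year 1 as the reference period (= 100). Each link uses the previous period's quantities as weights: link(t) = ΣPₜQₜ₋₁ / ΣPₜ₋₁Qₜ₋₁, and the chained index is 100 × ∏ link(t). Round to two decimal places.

Link Year 1→Year 2:
ΣP(Year 2)Q(Year 1) = 11×132 + 2×169 + 5×76 = 1452 + 338 + 380 = 2170
ΣP(Year 1)Q(Year 1) = 9×132 + 2×169 + 4×76 = 1188 + 338 + 304 = 1830
link = 2170/1830 = 1.185792
Link Year 2→Year 3:
ΣP(Year 3)Q(Year 2) = 12×125 + 2×161 + 6×65 = 1500 + 322 + 390 = 2212
ΣP(Year 2)Q(Year 2) = 11×125 + 2×161 + 5×65 = 1375 + 322 + 325 = 2022
link = 2212/2022 = 1.093966
Link Year 3→Year 4:
ΣP(Year 4)Q(Year 3) = 12×115 + 2×181 + 6×58 = 1380 + 362 + 348 = 2090
ΣP(Year 3)Q(Year 3) = 12×115 + 2×181 + 6×58 = 1380 + 362 + 348 = 2090
link = 2090/2090 = 1.000000
Chained index = 100 × 1.185792 × 1.093966 × 1.000000 = 129.7217

129.72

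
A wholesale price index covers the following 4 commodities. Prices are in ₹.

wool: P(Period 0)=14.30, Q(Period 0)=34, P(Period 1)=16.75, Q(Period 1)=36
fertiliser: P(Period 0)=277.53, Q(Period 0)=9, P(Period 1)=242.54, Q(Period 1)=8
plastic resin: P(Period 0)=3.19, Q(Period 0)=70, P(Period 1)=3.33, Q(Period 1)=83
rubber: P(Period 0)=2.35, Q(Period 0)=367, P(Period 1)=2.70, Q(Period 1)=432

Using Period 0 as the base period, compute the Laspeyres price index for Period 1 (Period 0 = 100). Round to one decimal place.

97.7

Laspeyres price index uses base-period quantities as weights.
ΣP(Period 1)·Q(Period 0) = 16.75×34 + 242.54×9 + 3.33×70 + 2.70×367 = 569.5 + 2182.86 + 233.1 + 990.9 = 3976.36
ΣP(Period 0)·Q(Period 0) = 14.30×34 + 277.53×9 + 3.19×70 + 2.35×367 = 486.2 + 2497.77 + 223.3 + 862.45 = 4069.72
Index = 3976.36 / 4069.72 × 100 = 97.7060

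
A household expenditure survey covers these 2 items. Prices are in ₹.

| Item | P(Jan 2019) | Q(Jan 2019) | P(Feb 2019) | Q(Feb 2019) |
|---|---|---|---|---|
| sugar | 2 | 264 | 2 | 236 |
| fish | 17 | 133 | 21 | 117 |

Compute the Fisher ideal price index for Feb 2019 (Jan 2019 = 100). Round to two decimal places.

119.05

Laspeyres component (base-period weights):
ΣP(Feb 2019)Q(Jan 2019) = 2×264 + 21×133 = 528 + 2793 = 3321
ΣP(Jan 2019)Q(Jan 2019) = 2×264 + 17×133 = 528 + 2261 = 2789
L = 3321 / 2789 × 100 = 119.0749
Paasche component (current-period weights):
ΣP(Feb 2019)Q(Feb 2019) = 2×236 + 21×117 = 472 + 2457 = 2929
ΣP(Jan 2019)Q(Feb 2019) = 2×236 + 17×117 = 472 + 1989 = 2461
P = 2929 / 2461 × 100 = 119.0167
Fisher = √(L × P) = √(119.0749 × 119.0167) = 119.0458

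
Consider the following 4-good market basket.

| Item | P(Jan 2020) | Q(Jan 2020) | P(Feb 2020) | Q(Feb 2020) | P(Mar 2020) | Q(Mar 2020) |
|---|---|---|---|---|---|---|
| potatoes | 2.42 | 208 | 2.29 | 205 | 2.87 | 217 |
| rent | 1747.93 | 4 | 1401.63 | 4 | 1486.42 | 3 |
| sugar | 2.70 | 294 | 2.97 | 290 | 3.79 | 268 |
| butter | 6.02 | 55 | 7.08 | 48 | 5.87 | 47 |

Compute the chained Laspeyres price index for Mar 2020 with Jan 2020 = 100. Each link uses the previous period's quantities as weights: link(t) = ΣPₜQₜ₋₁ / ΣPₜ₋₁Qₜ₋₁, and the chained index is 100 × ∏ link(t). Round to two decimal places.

92.68

Link Jan 2020→Feb 2020:
ΣP(Feb 2020)Q(Jan 2020) = 2.29×208 + 1401.63×4 + 2.97×294 + 7.08×55 = 476.32 + 5606.52 + 873.18 + 389.4 = 7345.42
ΣP(Jan 2020)Q(Jan 2020) = 2.42×208 + 1747.93×4 + 2.70×294 + 6.02×55 = 503.36 + 6991.72 + 793.8 + 331.1 = 8619.98
link = 7345.42/8619.98 = 0.852139
Link Feb 2020→Mar 2020:
ΣP(Mar 2020)Q(Feb 2020) = 2.87×205 + 1486.42×4 + 3.79×290 + 5.87×48 = 588.35 + 5945.68 + 1099.1 + 281.76 = 7914.89
ΣP(Feb 2020)Q(Feb 2020) = 2.29×205 + 1401.63×4 + 2.97×290 + 7.08×48 = 469.45 + 5606.52 + 861.3 + 339.84 = 7277.11
link = 7914.89/7277.11 = 1.087642
Chained index = 100 × 0.852139 × 1.087642 = 92.6822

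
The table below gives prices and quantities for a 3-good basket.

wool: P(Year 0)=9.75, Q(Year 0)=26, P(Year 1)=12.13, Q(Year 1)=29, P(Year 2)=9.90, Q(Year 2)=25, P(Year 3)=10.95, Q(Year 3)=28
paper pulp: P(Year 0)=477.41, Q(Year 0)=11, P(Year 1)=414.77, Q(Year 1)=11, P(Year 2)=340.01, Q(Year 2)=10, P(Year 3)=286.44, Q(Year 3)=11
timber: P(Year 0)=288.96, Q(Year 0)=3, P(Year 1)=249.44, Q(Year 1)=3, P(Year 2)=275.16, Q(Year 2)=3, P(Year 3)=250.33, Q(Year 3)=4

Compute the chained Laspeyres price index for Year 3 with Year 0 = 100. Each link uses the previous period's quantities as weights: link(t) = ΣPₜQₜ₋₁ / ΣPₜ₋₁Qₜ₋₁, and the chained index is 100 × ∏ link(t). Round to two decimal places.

65.79

Link Year 0→Year 1:
ΣP(Year 1)Q(Year 0) = 12.13×26 + 414.77×11 + 249.44×3 = 315.38 + 4562.47 + 748.32 = 5626.17
ΣP(Year 0)Q(Year 0) = 9.75×26 + 477.41×11 + 288.96×3 = 253.5 + 5251.51 + 866.88 = 6371.89
link = 5626.17/6371.89 = 0.882967
Link Year 1→Year 2:
ΣP(Year 2)Q(Year 1) = 9.90×29 + 340.01×11 + 275.16×3 = 287.1 + 3740.11 + 825.48 = 4852.69
ΣP(Year 1)Q(Year 1) = 12.13×29 + 414.77×11 + 249.44×3 = 351.77 + 4562.47 + 748.32 = 5662.56
link = 4852.69/5662.56 = 0.856978
Link Year 2→Year 3:
ΣP(Year 3)Q(Year 2) = 10.95×25 + 286.44×10 + 250.33×3 = 273.75 + 2864.4 + 750.99 = 3889.14
ΣP(Year 2)Q(Year 2) = 9.90×25 + 340.01×10 + 275.16×3 = 247.5 + 3400.1 + 825.48 = 4473.08
link = 3889.14/4473.08 = 0.869455
Chained index = 100 × 0.882967 × 0.856978 × 0.869455 = 65.7902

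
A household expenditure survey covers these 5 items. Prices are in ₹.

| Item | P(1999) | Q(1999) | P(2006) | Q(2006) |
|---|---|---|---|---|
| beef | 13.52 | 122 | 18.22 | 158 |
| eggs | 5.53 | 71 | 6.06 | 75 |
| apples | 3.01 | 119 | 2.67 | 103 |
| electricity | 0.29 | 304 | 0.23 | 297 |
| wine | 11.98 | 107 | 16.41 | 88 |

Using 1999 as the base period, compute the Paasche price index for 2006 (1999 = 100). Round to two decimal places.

Paasche price index uses current-period quantities as weights.
ΣP(2006)·Q(2006) = 18.22×158 + 6.06×75 + 2.67×103 + 0.23×297 + 16.41×88 = 2878.76 + 454.5 + 275.01 + 68.31 + 1444.08 = 5120.66
ΣP(1999)·Q(2006) = 13.52×158 + 5.53×75 + 3.01×103 + 0.29×297 + 11.98×88 = 2136.16 + 414.75 + 310.03 + 86.13 + 1054.24 = 4001.31
Index = 5120.66 / 4001.31 × 100 = 127.9746

127.97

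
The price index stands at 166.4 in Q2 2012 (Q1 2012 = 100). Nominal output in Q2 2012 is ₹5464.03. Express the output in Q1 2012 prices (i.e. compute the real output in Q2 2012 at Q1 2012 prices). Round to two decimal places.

Real = Nominal ÷ (Index/100) = 5464.03 ÷ (166.4/100)
     = 5464.03 ÷ 1.664 = 3283.6719

3283.67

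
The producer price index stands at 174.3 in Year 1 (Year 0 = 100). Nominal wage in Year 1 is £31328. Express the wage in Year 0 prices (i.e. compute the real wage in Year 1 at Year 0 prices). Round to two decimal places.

Real = Nominal ÷ (Index/100) = 31328 ÷ (174.3/100)
     = 31328 ÷ 1.743 = 17973.6087

17973.61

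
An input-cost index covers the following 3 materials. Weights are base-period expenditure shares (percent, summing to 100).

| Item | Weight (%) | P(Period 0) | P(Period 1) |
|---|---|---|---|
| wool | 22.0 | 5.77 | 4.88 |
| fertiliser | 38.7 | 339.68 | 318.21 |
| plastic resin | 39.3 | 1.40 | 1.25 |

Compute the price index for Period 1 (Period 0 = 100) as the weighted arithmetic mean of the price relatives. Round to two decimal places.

89.95

wool: 22.0 × (4.88/5.77) = 22.0 × 0.845754 = 18.6066
fertiliser: 38.7 × (318.21/339.68) = 38.7 × 0.936793 = 36.2539
plastic resin: 39.3 × (1.25/1.40) = 39.3 × 0.892857 = 35.0893
Index = Σ wᵢ·(p₁ᵢ/p₀ᵢ) = 18.6066 + 36.2539 + 35.0893 = 89.9498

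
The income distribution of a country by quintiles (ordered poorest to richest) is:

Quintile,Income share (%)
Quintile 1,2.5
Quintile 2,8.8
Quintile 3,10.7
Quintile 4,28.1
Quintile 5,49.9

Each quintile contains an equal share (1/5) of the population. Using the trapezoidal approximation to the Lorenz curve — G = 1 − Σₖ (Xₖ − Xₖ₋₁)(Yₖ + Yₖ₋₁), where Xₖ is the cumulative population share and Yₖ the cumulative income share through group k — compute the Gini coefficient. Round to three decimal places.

0.456

Cumulative income shares Yₖ: 0.0250, 0.1130, 0.2200, 0.5010, 1.0000
Σ (Xₖ−Xₖ₋₁)(Yₖ+Yₖ₋₁) = (1/5)(0.0250+0.0000) + (1/5)(0.1130+0.0250) + (1/5)(0.2200+0.1130) + (1/5)(0.5010+0.2200) + (1/5)(1.0000+0.5010)
  = 0.0050 + 0.0276 + 0.0666 + 0.1442 + 0.3002 = 0.5436
G = 1 − 0.5436 = 0.4564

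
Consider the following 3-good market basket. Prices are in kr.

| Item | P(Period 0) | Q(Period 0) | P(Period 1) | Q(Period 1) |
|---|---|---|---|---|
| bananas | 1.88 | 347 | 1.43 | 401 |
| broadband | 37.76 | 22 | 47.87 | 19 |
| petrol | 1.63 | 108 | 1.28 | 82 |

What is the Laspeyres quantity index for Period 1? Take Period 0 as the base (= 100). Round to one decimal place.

Laspeyres quantity index uses base-period prices as weights.
ΣP(Period 0)·Q(Period 1) = 1.88×401 + 37.76×19 + 1.63×82 = 753.88 + 717.44 + 133.66 = 1604.98
ΣP(Period 0)·Q(Period 0) = 1.88×347 + 37.76×22 + 1.63×108 = 652.36 + 830.72 + 176.04 = 1659.12
Index = 1604.98 / 1659.12 × 100 = 96.7368

96.7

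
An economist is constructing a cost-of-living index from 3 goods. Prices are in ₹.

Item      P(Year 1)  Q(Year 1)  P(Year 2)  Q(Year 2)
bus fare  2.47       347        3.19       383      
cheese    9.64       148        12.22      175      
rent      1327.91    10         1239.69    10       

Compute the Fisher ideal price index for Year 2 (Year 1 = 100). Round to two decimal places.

98.71

Laspeyres component (base-period weights):
ΣP(Year 2)Q(Year 1) = 3.19×347 + 12.22×148 + 1239.69×10 = 1106.93 + 1808.56 + 12396.9 = 15312.39
ΣP(Year 1)Q(Year 1) = 2.47×347 + 9.64×148 + 1327.91×10 = 857.09 + 1426.72 + 13279.1 = 15562.91
L = 15312.39 / 15562.91 × 100 = 98.3903
Paasche component (current-period weights):
ΣP(Year 2)Q(Year 2) = 3.19×383 + 12.22×175 + 1239.69×10 = 1221.77 + 2138.5 + 12396.9 = 15757.17
ΣP(Year 1)Q(Year 2) = 2.47×383 + 9.64×175 + 1327.91×10 = 946.01 + 1687 + 13279.1 = 15912.11
P = 15757.17 / 15912.11 × 100 = 99.0263
Fisher = √(L × P) = √(98.3903 × 99.0263) = 98.7078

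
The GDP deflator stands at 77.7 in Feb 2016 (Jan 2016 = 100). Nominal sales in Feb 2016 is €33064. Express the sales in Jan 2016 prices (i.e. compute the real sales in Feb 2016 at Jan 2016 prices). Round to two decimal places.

Real = Nominal ÷ (Index/100) = 33064 ÷ (77.7/100)
     = 33064 ÷ 0.777 = 42553.4106

42553.41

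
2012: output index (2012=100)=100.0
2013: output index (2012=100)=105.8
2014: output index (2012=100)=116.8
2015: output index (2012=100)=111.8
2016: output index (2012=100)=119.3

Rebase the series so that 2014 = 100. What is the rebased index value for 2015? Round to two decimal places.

Rebased(2015) = 111.8 / 116.8 × 100 = 95.7192

95.72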